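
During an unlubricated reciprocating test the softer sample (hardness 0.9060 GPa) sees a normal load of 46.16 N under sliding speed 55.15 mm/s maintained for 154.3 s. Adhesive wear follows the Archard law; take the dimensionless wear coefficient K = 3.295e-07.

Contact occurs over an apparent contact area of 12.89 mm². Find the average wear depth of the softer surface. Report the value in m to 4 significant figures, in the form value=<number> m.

value=1.108e-08 m

The intermediates are displayed rounded — all arithmetic runs at exact precision; rounded just once to four significant digits.
Sliding speed v = 55.15 mm/s = 0.05515 m/s. Distance covered L = v·t = 0.05515 m/s × 154.3 s = 8.510 m.
Hardness H = 0.9060 GPa = 9.060e+08 Pa.
Contact area A = 12.89 mm² = 1.289e-05 m².
Restated in SI base units: W = 46.16 N, H = 9.060e+08 Pa, K = 3.295e-07.
Wear volume V = K·W·L/H = 3.295e-07 · 46.16 · 8.510 / 9.060e+08 = 1.429e-13 m³.
Depth of wear h = V/A = 1.429e-13 / 1.289e-05 = 1.108e-08 m.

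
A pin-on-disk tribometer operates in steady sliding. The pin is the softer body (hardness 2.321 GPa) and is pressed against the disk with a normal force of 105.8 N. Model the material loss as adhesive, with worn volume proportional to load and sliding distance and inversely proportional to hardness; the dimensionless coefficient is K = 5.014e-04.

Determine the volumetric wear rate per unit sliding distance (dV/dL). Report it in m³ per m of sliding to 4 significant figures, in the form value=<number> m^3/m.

All working math runs at full precision, and shown intermediates are rounded; rounded just once: 4 significant figures.
Convert: Hardness H = 2.321 GPa = 2.321e+09 Pa.
Collected in SI base units: W = 105.8 N, H = 2.321e+09 Pa, K = 5.014e-04.
The wear rate dV/dL = K·W/H (independent of L): 5.014e-04 · 105.8 / 2.321e+09 = 2.286e-11 m³/m.

value=2.286e-11 m^3/m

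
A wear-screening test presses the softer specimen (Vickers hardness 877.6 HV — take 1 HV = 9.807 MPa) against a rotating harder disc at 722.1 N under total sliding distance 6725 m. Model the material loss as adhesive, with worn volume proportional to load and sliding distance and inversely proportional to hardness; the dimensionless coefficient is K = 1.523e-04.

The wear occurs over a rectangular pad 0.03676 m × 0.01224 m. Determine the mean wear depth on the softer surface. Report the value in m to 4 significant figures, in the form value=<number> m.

value=1.910e-04 m

The computation runs at full float precision. The intermediates are shown rounded. Rounded just once: 4 significant digits.
Hardness H = 877.6 HV × 9.807 MPa/HV = 8607 MPa = 8.607e+09 Pa.
Contact area A = 0.03676 m × 0.01224 m = 4.499e-04 m².
Collected in SI base units: W = 722.1 N, H = 8.607e+09 Pa, K = 1.523e-04.
Worn volume V = K·W·L/H = 1.523e-04 · 722.1 · 6725 / 8.607e+09 = 8.593e-08 m³.
Depth h = V/A = 8.593e-08 / 4.499e-04 = 1.910e-04 m.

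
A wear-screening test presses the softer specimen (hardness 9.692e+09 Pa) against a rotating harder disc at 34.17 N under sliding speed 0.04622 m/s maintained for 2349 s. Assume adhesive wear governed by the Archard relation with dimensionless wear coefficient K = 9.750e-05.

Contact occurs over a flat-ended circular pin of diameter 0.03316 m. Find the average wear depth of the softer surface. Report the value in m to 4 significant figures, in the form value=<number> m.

value=4.321e-08 m

The computation holds full float precision — shown intermediates are rounded. Rounded once at the end to 4 significant figures.
Convert: Distance L = v·t = 0.04622 m/s × 2349 s = 108.6 m.
Convert: Contact area A = π·d²/4 = π·(0.03316 m)²/4 = 8.636e-04 m².
As SI base values: W = 34.17 N, H = 9.692e+09 Pa, K = 9.750e-05.
Apply Archard: V = K·W·L/H = 9.750e-05 · 34.17 · 108.6 / 9.692e+09 = 3.732e-11 m³.
Average depth h = V/A = 3.732e-11 / 8.636e-04 = 4.321e-08 m.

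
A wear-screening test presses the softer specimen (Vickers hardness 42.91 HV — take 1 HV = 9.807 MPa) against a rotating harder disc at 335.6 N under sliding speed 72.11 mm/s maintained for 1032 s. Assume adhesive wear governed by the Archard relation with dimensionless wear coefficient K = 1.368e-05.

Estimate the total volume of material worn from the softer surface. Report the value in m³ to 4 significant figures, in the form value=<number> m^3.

Intermediates appear rounded. The algebra maintains exact precision — one final rounding to 4 significant digits.
Convert: Sliding speed v = 72.11 mm/s = 0.07211 m/s. The distance L = v·t = 0.07211 m/s × 1032 s = 74.42 m.
Convert: Hardness H = 42.91 HV × 9.807 MPa/HV = 420.8 MPa = 4.208e+08 Pa.
In SI base units, W = 335.6 N, H = 4.208e+08 Pa, K = 1.368e-05.
Wear volume V = K·W·L/H = 1.368e-05 · 335.6 · 74.42 / 4.208e+08 = 8.119e-10 m³.

value=8.119e-10 m^3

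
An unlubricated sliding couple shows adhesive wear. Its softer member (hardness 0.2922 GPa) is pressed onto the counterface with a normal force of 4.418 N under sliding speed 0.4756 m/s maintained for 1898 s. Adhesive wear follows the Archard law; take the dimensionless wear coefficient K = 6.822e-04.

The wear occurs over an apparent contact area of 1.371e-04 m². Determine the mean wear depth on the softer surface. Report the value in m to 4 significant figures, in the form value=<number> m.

All arithmetic runs at full precision, and printed values are rounded, and rounded once at the end: 4 significant figures.
The distance L = v·t = 0.4756 m/s × 1898 s = 902.7 m.
Hardness H = 0.2922 GPa = 2.922e+08 Pa.
Collected in SI base units: W = 4.418 N, H = 2.922e+08 Pa, K = 6.822e-04.
Archard volume V = K·W·L/H = 6.822e-04 · 4.418 · 902.7 / 2.922e+08 = 9.311e-09 m³.
Depth h = V/A = 9.311e-09 / 1.371e-04 = 6.791e-05 m.

value=6.791e-05 m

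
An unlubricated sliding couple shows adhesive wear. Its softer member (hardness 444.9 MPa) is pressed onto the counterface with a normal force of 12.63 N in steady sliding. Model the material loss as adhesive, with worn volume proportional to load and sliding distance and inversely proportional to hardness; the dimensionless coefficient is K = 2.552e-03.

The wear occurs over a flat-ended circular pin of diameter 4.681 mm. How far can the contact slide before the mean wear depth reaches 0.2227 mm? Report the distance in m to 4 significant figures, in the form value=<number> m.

value=52.90 m

The intermediates appear rounded — the computation carries full precision, and a single final rounding, at 4 significant digits.
Hardness H = 444.9 MPa = 4.449e+08 Pa.
Pin diameter d = 4.681 mm = 0.004681 m. Contact area A = π·d²/4 = π·(0.004681 m)²/4 = 1.721e-05 m².
Depth limit h_lim = 0.2227 mm = 2.227e-04 m.
SI base units throughout: W = 12.63 N, H = 4.449e+08 Pa, K = 2.552e-03.
Limit volume V_lim = h_lim·A = 2.227e-04 · 1.721e-05 = 3.833e-09 m³.
Thus life L = V_lim·H/(K·W) = 3.833e-09 · 4.449e+08 / (2.552e-03 · 12.63) = 52.90 m.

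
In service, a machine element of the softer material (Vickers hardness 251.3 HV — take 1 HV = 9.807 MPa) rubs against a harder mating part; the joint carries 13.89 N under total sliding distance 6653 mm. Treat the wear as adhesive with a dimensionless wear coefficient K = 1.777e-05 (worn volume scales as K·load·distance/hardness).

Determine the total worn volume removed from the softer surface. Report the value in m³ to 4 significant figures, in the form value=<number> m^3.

value=6.663e-13 m^3

The computation maintains full precision — intermediates are displayed rounded. Rounded once at the end: 4 significant figures.
Distance L = 6653 mm = 6.653 m.
Hardness H = 251.3 HV × 9.807 MPa/HV = 2464 MPa = 2.464e+09 Pa.
SI base units throughout: W = 13.89 N, H = 2.464e+09 Pa, K = 1.777e-05.
The Archard volume V = K·W·L/H = 1.777e-05 · 13.89 · 6.653 / 2.464e+09 = 6.663e-13 m³.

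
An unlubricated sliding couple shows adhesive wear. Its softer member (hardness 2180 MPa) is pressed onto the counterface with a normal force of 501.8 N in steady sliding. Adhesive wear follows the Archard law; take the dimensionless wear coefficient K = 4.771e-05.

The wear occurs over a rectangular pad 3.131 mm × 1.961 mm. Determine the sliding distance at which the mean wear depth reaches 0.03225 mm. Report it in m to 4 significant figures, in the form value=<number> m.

All working math holds full precision; shown intermediates are rounded — rounded just once, at four significant digits.
Convert: Hardness H = 2180 MPa = 2.180e+09 Pa.
Convert: Pad sides 3.131 mm × 1.961 mm = 0.003131 m × 0.001961 m. Contact area A = 0.003131 m × 0.001961 m = 6.140e-06 m².
Convert: Depth limit h_lim = 0.03225 mm = 3.225e-05 m.
In SI base units, W = 501.8 N, H = 2.180e+09 Pa, K = 4.771e-05.
At the depth limit, V_lim = h_lim·A = 3.225e-05 · 6.140e-06 = 1.980e-10 m³.
Sliding life L = V_lim·H/(K·W) = 1.980e-10 · 2.180e+09 / (4.771e-05 · 501.8) = 18.03 m.

value=18.03 m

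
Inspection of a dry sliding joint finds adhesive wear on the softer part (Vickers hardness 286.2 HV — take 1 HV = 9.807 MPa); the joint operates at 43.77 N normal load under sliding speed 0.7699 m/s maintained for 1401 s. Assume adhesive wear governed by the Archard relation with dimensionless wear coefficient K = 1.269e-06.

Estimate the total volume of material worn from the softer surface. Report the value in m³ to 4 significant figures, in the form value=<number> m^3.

All working math maintains exact precision — intermediate values are printed rounded. Rounded just once to four significant figures.
Sliding distance L = v·t = 0.7699 m/s × 1401 s = 1079 m.
Hardness H = 286.2 HV × 9.807 MPa/HV = 2807 MPa = 2.807e+09 Pa.
Restated in SI base units: W = 43.77 N, H = 2.807e+09 Pa, K = 1.269e-06.
Wear volume V = K·W·L/H = 1.269e-06 · 43.77 · 1079 / 2.807e+09 = 2.135e-11 m³.

value=2.135e-11 m^3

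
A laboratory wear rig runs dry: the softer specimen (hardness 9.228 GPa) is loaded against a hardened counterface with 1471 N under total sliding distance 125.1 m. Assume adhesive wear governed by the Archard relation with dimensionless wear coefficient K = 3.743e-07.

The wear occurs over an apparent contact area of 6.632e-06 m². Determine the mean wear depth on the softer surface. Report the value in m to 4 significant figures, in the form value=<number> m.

Displayed values are rounded. Every step runs at full float precision; rounded once at the end, at 4 significant digits.
Convert: Hardness H = 9.228 GPa = 9.228e+09 Pa.
Expressed in SI base units: W = 1471 N, H = 9.228e+09 Pa, K = 3.743e-07.
Archard relation: V = K·W·L/H = 3.743e-07 · 1471 · 125.1 / 9.228e+09 = 7.464e-12 m³.
Depth h = V/A = 7.464e-12 / 6.632e-06 = 1.125e-06 m.

value=1.125e-06 m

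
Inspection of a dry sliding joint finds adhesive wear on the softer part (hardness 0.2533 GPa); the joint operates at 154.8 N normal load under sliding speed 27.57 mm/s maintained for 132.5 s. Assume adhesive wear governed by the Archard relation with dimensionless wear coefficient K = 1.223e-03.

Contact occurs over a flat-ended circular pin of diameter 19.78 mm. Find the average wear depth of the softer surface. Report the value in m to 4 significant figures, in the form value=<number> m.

value=8.885e-06 m

Printed values are rounded, and the algebra maintains exact precision; a lone final rounding: 4 significant figures.
Sliding speed v = 27.57 mm/s = 0.02757 m/s. The distance L = v·t = 0.02757 m/s × 132.5 s = 3.653 m.
Hardness H = 0.2533 GPa = 2.533e+08 Pa.
Pin diameter d = 19.78 mm = 0.01978 m. Contact area A = π·d²/4 = π·(0.01978 m)²/4 = 3.073e-04 m².
Collected in SI base units: W = 154.8 N, H = 2.533e+08 Pa, K = 1.223e-03.
Apply Archard: V = K·W·L/H = 1.223e-03 · 154.8 · 3.653 / 2.533e+08 = 2.730e-09 m³.
Depth h = V/A = 2.730e-09 / 3.073e-04 = 8.885e-06 m.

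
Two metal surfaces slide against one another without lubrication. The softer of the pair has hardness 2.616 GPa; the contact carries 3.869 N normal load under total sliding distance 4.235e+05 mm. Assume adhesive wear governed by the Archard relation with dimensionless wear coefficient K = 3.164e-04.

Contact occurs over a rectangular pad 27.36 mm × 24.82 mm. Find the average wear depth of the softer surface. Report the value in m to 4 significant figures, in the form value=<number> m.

value=2.918e-07 m

The computation runs at full float precision, and quoted intermediates are rounded — rounded once at the end: four significant digits.
The distance L = 4.235e+05 mm = 423.5 m.
Hardness H = 2.616 GPa = 2.616e+09 Pa.
Pad sides 27.36 mm × 24.82 mm = 0.02736 m × 0.02482 m. Contact area A = 0.02736 m × 0.02482 m = 6.791e-04 m².
In SI base units: W = 3.869 N, H = 2.616e+09 Pa, K = 3.164e-04.
The Archard volume V = K·W·L/H = 3.164e-04 · 3.869 · 423.5 / 2.616e+09 = 1.982e-10 m³.
Average depth h = V/A = 1.982e-10 / 6.791e-04 = 2.918e-07 m.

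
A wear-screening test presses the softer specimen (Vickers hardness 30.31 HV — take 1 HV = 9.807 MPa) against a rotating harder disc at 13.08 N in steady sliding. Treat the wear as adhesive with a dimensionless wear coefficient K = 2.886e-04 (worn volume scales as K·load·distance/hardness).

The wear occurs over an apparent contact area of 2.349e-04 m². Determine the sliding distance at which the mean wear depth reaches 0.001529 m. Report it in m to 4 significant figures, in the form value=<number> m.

value=2.828e+04 m

The intermediates are shown rounded — all arithmetic holds exact precision — rounded once at the end to 4 significant digits.
Hardness H = 30.31 HV × 9.807 MPa/HV = 297.3 MPa = 2.973e+08 Pa.
As SI base values: W = 13.08 N, H = 2.973e+08 Pa, K = 2.886e-04.
Permissible volume V_lim = h_lim·A = 0.001529 · 2.349e-04 = 3.592e-07 m³.
So the life L = V_lim·H/(K·W) = 3.592e-07 · 2.973e+08 / (2.886e-04 · 13.08) = 2.828e+04 m.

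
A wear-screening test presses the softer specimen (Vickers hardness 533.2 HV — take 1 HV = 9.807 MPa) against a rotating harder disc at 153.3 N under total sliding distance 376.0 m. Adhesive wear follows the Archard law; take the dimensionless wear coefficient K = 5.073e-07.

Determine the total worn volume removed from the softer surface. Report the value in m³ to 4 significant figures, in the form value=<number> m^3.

value=5.592e-12 m^3

Each operation maintains full precision; intermediates are displayed rounded — a lone final rounding to four significant figures.
Hardness H = 533.2 HV × 9.807 MPa/HV = 5229 MPa = 5.229e+09 Pa.
Expressed in SI base units: W = 153.3 N, H = 5.229e+09 Pa, K = 5.073e-07.
Worn volume V = K·W·L/H = 5.073e-07 · 153.3 · 376.0 / 5.229e+09 = 5.592e-12 m³.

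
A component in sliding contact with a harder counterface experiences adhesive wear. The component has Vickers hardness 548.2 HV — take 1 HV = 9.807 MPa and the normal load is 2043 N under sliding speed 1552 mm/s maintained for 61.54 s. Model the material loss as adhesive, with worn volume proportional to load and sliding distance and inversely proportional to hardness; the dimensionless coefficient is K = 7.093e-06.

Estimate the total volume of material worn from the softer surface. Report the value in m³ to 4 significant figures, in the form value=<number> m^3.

value=2.574e-10 m^3

Each operation holds full float precision, and intermediates are displayed rounded — rounded just once, at 4 significant figures.
Sliding speed v = 1552 mm/s = 1.552 m/s. Path length L = v·t = 1.552 m/s × 61.54 s = 95.51 m.
Hardness H = 548.2 HV × 9.807 MPa/HV = 5376 MPa = 5.376e+09 Pa.
Expressed in SI base units: W = 2043 N, H = 5.376e+09 Pa, K = 7.093e-06.
Wear volume V = K·W·L/H = 7.093e-06 · 2043 · 95.51 / 5.376e+09 = 2.574e-10 m³.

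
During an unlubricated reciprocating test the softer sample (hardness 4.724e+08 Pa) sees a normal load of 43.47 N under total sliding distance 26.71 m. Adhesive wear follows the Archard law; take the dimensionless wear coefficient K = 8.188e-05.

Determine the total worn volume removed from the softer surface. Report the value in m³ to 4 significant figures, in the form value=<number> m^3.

value=2.012e-10 m^3

Quoted intermediates are rounded. All arithmetic maintains full float precision. Rounded once at the end: four significant figures.
Restated in SI base units: W = 43.47 N, H = 4.724e+08 Pa, K = 8.188e-05.
Wear volume V = K·W·L/H = 8.188e-05 · 43.47 · 26.71 / 4.724e+08 = 2.012e-10 m³.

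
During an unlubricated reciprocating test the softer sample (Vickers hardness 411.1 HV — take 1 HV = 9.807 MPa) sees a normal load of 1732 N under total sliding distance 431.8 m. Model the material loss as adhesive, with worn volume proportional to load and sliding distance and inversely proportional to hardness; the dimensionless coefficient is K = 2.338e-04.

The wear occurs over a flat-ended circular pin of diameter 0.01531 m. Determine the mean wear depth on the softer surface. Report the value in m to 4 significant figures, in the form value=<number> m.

Every step keeps exact precision. Intermediates are displayed rounded; a lone final rounding: 4 significant figures.
Hardness H = 411.1 HV × 9.807 MPa/HV = 4032 MPa = 4.032e+09 Pa.
Contact area A = π·d²/4 = π·(0.01531 m)²/4 = 1.841e-04 m².
Expressed in SI base units: W = 1732 N, H = 4.032e+09 Pa, K = 2.338e-04.
By Archard's law, V = K·W·L/H = 2.338e-04 · 1732 · 431.8 / 4.032e+09 = 4.337e-08 m³.
Depth of wear h = V/A = 4.337e-08 / 1.841e-04 = 2.356e-04 m.

value=2.356e-04 m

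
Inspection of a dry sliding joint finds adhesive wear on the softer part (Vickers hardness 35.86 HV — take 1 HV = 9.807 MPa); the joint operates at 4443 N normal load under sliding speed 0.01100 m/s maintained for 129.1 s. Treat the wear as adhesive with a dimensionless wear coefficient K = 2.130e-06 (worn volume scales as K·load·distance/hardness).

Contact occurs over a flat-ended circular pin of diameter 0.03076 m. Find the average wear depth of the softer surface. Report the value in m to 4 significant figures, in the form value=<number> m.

value=5.142e-08 m

Each operation holds exact precision. Shown intermediates are rounded; rounded just once: four significant figures.
Sliding distance L = v·t = 0.01100 m/s × 129.1 s = 1.420 m.
Hardness H = 35.86 HV × 9.807 MPa/HV = 351.7 MPa = 3.517e+08 Pa.
Contact area A = π·d²/4 = π·(0.03076 m)²/4 = 7.431e-04 m².
In SI base units, W = 4443 N, H = 3.517e+08 Pa, K = 2.130e-06.
Archard relation: V = K·W·L/H = 2.130e-06 · 4443 · 1.420 / 3.517e+08 = 3.821e-11 m³.
Mean depth h = V/A = 3.821e-11 / 7.431e-04 = 5.142e-08 m.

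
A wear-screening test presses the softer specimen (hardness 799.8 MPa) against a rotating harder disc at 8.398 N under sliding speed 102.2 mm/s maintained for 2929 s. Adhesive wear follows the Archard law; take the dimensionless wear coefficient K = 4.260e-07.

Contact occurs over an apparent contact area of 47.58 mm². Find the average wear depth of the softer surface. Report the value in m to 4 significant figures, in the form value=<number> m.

Each operation carries exact precision — the intermediates are shown rounded — rounded once at the end to four significant digits.
Convert: Sliding speed v = 102.2 mm/s = 0.1022 m/s. Path length L = v·t = 0.1022 m/s × 2929 s = 299.3 m.
Convert: Hardness H = 799.8 MPa = 7.998e+08 Pa.
Convert: Contact area A = 47.58 mm² = 4.758e-05 m².
In SI base units: W = 8.398 N, H = 7.998e+08 Pa, K = 4.260e-07.
Apply Archard: V = K·W·L/H = 4.260e-07 · 8.398 · 299.3 / 7.998e+08 = 1.339e-12 m³.
Depth h = V/A = 1.339e-12 / 4.758e-05 = 2.814e-08 m.

value=2.814e-08 m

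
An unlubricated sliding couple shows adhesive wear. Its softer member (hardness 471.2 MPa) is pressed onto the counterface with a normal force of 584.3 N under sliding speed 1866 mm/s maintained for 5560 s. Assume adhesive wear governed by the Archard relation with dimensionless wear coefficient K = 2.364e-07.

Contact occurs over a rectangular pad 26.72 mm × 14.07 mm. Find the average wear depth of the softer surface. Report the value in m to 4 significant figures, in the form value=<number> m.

value=8.090e-06 m

The computation maintains full float precision. Intermediates are shown rounded — rounded once at the end: four significant digits.
Sliding speed v = 1866 mm/s = 1.866 m/s. Distance covered L = v·t = 1.866 m/s × 5560 s = 1.037e+04 m.
Hardness H = 471.2 MPa = 4.712e+08 Pa.
Pad sides 26.72 mm × 14.07 mm = 0.02672 m × 0.01407 m. Contact area A = 0.02672 m × 0.01407 m = 3.760e-04 m².
In SI base units: W = 584.3 N, H = 4.712e+08 Pa, K = 2.364e-07.
The Archard volume V = K·W·L/H = 2.364e-07 · 584.3 · 1.037e+04 / 4.712e+08 = 3.041e-09 m³.
Depth of wear h = V/A = 3.041e-09 / 3.760e-04 = 8.090e-06 m.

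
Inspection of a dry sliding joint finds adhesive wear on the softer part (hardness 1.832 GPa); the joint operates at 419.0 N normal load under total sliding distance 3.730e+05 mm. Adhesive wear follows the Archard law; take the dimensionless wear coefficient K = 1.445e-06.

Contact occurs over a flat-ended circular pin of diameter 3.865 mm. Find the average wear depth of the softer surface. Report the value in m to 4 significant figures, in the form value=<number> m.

value=1.051e-05 m

The intermediates are shown rounded, and each operation runs at full precision — a single final rounding, at four significant figures.
Distance covered L = 3.730e+05 mm = 373.0 m.
Hardness H = 1.832 GPa = 1.832e+09 Pa.
Pin diameter d = 3.865 mm = 0.003865 m. Contact area A = π·d²/4 = π·(0.003865 m)²/4 = 1.173e-05 m².
Working in SI base units: W = 419.0 N, H = 1.832e+09 Pa, K = 1.445e-06.
Apply Archard: V = K·W·L/H = 1.445e-06 · 419.0 · 373.0 / 1.832e+09 = 1.233e-10 m³.
Depth h = V/A = 1.233e-10 / 1.173e-05 = 1.051e-05 m.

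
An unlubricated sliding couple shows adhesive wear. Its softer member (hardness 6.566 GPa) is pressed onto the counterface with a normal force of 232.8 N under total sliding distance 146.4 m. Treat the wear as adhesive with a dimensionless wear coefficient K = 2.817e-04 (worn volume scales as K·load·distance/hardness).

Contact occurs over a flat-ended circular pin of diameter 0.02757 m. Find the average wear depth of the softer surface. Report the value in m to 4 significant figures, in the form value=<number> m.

Shown intermediates are rounded — all working math maintains exact precision. Rounded once at the end: 4 significant figures.
Hardness H = 6.566 GPa = 6.566e+09 Pa.
Contact area A = π·d²/4 = π·(0.02757 m)²/4 = 5.970e-04 m².
In SI base units: W = 232.8 N, H = 6.566e+09 Pa, K = 2.817e-04.
Wear volume V = K·W·L/H = 2.817e-04 · 232.8 · 146.4 / 6.566e+09 = 1.462e-09 m³.
Depth of wear h = V/A = 1.462e-09 / 5.970e-04 = 2.449e-06 m.

value=2.449e-06 m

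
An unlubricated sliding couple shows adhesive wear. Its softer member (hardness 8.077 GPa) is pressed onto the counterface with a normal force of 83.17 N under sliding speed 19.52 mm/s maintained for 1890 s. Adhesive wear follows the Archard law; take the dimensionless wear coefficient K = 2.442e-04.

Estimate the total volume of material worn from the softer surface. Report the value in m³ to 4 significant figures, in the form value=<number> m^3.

All arithmetic holds full float precision. Quoted intermediates are rounded; rounded once at the end, at 4 significant figures.
Convert: Sliding speed v = 19.52 mm/s = 0.01952 m/s. Distance L = v·t = 0.01952 m/s × 1890 s = 36.89 m.
Convert: Hardness H = 8.077 GPa = 8.077e+09 Pa.
Expressed in SI base units: W = 83.17 N, H = 8.077e+09 Pa, K = 2.442e-04.
Apply Archard: V = K·W·L/H = 2.442e-04 · 83.17 · 36.89 / 8.077e+09 = 9.277e-11 m³.

value=9.277e-11 m^3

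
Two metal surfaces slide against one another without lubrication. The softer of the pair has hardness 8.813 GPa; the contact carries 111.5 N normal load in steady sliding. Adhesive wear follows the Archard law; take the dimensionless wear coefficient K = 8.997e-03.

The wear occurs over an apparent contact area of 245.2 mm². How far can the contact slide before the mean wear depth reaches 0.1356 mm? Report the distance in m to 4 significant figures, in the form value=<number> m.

Every step keeps full float precision; printed values are rounded, and one final rounding: 4 significant figures.
Convert: Hardness H = 8.813 GPa = 8.813e+09 Pa.
Convert: Contact area A = 245.2 mm² = 2.452e-04 m².
Convert: Depth limit h_lim = 0.1356 mm = 1.356e-04 m.
Collected in SI base units: W = 111.5 N, H = 8.813e+09 Pa, K = 8.997e-03.
Permissible volume V_lim = h_lim·A = 1.356e-04 · 2.452e-04 = 3.325e-08 m³.
Inverting, life L = V_lim·H/(K·W) = 3.325e-08 · 8.813e+09 / (8.997e-03 · 111.5) = 292.1 m.

value=292.1 m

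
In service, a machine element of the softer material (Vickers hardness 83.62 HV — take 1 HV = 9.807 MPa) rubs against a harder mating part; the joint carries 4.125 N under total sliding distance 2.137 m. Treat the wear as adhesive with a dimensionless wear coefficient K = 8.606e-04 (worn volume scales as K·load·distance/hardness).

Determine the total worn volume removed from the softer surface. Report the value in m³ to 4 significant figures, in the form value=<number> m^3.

value=9.251e-12 m^3

The intermediates are displayed rounded, and all arithmetic runs at full float precision. Rounded once at the end, at four significant figures.
Convert: Hardness H = 83.62 HV × 9.807 MPa/HV = 820.1 MPa = 8.201e+08 Pa.
Collected in SI base units: W = 4.125 N, H = 8.201e+08 Pa, K = 8.606e-04.
Archard relation: V = K·W·L/H = 8.606e-04 · 4.125 · 2.137 / 8.201e+08 = 9.251e-12 m³.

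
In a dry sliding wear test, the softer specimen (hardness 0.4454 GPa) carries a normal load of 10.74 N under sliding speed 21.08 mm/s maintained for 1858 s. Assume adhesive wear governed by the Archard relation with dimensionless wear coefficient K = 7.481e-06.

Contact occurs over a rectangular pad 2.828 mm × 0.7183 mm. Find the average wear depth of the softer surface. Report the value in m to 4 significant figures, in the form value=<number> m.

value=3.478e-06 m

The algebra carries exact precision. Intermediate values are displayed rounded, and one last rounding, at 4 significant figures.
Convert: Sliding speed v = 21.08 mm/s = 0.02108 m/s. Path length L = v·t = 0.02108 m/s × 1858 s = 39.17 m.
Convert: Hardness H = 0.4454 GPa = 4.454e+08 Pa.
Convert: Pad sides 2.828 mm × 0.7183 mm = 2.828e-03 m × 7.183e-04 m. Contact area A = 2.828e-03 m × 7.183e-04 m = 2.031e-06 m².
SI base units throughout: W = 10.74 N, H = 4.454e+08 Pa, K = 7.481e-06.
Wear volume V = K·W·L/H = 7.481e-06 · 10.74 · 39.17 / 4.454e+08 = 7.065e-12 m³.
Mean depth h = V/A = 7.065e-12 / 2.031e-06 = 3.478e-06 m.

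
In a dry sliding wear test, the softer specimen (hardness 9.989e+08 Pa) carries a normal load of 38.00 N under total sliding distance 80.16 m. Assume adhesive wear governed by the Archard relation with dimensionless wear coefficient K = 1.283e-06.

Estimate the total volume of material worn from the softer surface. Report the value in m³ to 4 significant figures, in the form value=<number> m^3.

value=3.912e-12 m^3

Intermediates are printed rounded; every step holds exact precision, and a lone final rounding: four significant digits.
Restated in SI base units: W = 38.00 N, H = 9.989e+08 Pa, K = 1.283e-06.
The Archard volume V = K·W·L/H = 1.283e-06 · 38.00 · 80.16 / 9.989e+08 = 3.912e-12 m³.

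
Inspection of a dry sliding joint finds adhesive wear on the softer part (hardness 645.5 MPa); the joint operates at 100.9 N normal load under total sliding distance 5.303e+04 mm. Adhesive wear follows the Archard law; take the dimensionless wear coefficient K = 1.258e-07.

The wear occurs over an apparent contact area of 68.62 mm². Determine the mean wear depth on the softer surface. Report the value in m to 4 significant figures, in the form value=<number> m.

value=1.520e-08 m

All arithmetic holds full float precision; displayed values are rounded, and rounded once at the end: four significant figures.
Convert: Sliding distance L = 5.303e+04 mm = 53.03 m.
Convert: Hardness H = 645.5 MPa = 6.455e+08 Pa.
Convert: Contact area A = 68.62 mm² = 6.862e-05 m².
Restated in SI base units: W = 100.9 N, H = 6.455e+08 Pa, K = 1.258e-07.
Archard volume V = K·W·L/H = 1.258e-07 · 100.9 · 53.03 / 6.455e+08 = 1.043e-12 m³.
Depth h = V/A = 1.043e-12 / 6.862e-05 = 1.520e-08 m.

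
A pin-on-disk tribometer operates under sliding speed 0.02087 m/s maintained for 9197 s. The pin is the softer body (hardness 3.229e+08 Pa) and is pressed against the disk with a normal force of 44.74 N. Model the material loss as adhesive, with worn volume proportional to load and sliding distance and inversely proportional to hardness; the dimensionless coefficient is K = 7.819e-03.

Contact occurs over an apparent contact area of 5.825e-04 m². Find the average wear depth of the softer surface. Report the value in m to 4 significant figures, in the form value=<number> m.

Every step runs at full precision, and quoted intermediates are rounded. Rounded just once: 4 significant figures.
Sliding distance L = v·t = 0.02087 m/s × 9197 s = 191.9 m.
Restated in SI base units: W = 44.74 N, H = 3.229e+08 Pa, K = 7.819e-03.
Archard volume V = K·W·L/H = 7.819e-03 · 44.74 · 191.9 / 3.229e+08 = 2.079e-07 m³.
Mean wear depth h = V/A = 2.079e-07 / 5.825e-04 = 3.570e-04 m.

value=3.570e-04 m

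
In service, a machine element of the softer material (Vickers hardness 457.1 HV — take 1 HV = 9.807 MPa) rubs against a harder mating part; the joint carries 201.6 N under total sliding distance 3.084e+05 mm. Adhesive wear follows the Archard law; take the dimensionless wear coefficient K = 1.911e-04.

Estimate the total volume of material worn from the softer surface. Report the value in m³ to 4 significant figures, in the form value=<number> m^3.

value=2.650e-09 m^3

All arithmetic carries exact precision, and intermediates appear rounded. Rounded just once, at 4 significant digits.
Convert: Distance covered L = 3.084e+05 mm = 308.4 m.
Convert: Hardness H = 457.1 HV × 9.807 MPa/HV = 4483 MPa = 4.483e+09 Pa.
In SI base units: W = 201.6 N, H = 4.483e+09 Pa, K = 1.911e-04.
Volume removed: V = K·W·L/H = 1.911e-04 · 201.6 · 308.4 / 4.483e+09 = 2.650e-09 m³.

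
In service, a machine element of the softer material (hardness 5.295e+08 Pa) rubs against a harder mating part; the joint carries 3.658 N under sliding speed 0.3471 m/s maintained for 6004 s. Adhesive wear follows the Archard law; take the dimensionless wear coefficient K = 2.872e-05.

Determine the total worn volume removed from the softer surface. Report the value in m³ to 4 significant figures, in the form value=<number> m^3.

The algebra carries full precision — intermediate values are printed rounded. Rounded once at the end, at four significant digits.
Path length L = v·t = 0.3471 m/s × 6004 s = 2084 m.
Collected in SI base units: W = 3.658 N, H = 5.295e+08 Pa, K = 2.872e-05.
Worn volume V = K·W·L/H = 2.872e-05 · 3.658 · 2084 / 5.295e+08 = 4.135e-10 m³.

value=4.135e-10 m^3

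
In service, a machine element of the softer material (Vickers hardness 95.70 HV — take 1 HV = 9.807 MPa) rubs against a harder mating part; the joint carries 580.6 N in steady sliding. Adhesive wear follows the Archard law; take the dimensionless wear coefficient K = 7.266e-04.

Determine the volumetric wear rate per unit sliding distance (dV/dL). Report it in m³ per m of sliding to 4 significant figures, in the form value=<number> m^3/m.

Displayed values are rounded. All arithmetic carries full precision; a single final rounding, at 4 significant digits.
Hardness H = 95.70 HV × 9.807 MPa/HV = 938.5 MPa = 9.385e+08 Pa.
Restated in SI base units: W = 580.6 N, H = 9.385e+08 Pa, K = 7.266e-04.
Sliding wear rate dV/dL = K·W/H, per unit distance: 7.266e-04 · 580.6 / 9.385e+08 = 4.495e-10 m³/m.

value=4.495e-10 m^3/m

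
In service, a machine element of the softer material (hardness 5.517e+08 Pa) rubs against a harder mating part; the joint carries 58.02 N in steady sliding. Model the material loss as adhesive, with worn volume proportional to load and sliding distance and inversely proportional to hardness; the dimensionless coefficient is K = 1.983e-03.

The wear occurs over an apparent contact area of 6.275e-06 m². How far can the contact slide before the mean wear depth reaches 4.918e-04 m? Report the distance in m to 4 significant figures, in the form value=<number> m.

The computation runs at full precision — the intermediates are shown rounded, and one final rounding to 4 significant digits.
SI base units throughout: W = 58.02 N, H = 5.517e+08 Pa, K = 1.983e-03.
At the depth limit, V_lim = h_lim·A = 4.918e-04 · 6.275e-06 = 3.086e-09 m³.
Life L = V_lim·H/(K·W) = 3.086e-09 · 5.517e+08 / (1.983e-03 · 58.02) = 14.80 m.

value=14.80 m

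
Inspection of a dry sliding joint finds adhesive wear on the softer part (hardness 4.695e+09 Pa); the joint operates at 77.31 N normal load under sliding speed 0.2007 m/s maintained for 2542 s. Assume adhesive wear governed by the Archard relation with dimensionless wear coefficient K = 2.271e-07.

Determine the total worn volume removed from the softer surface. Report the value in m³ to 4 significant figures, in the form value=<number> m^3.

Quoted intermediates are rounded, and all arithmetic maintains full precision. Rounded once at the end to 4 significant digits.
Convert: The distance L = v·t = 0.2007 m/s × 2542 s = 510.2 m.
As SI base values: W = 77.31 N, H = 4.695e+09 Pa, K = 2.271e-07.
Worn volume V = K·W·L/H = 2.271e-07 · 77.31 · 510.2 / 4.695e+09 = 1.908e-12 m³.

value=1.908e-12 m^3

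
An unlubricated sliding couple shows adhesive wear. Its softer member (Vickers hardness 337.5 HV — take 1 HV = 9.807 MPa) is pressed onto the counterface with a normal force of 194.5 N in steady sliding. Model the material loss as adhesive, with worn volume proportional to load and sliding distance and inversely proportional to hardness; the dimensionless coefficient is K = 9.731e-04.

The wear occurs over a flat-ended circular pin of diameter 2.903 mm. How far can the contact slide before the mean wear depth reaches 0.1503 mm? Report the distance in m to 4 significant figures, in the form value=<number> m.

The intermediates are shown rounded — the algebra runs at exact precision; one final rounding, at four significant digits.
Convert: Hardness H = 337.5 HV × 9.807 MPa/HV = 3310 MPa = 3.310e+09 Pa.
Convert: Pin diameter d = 2.903 mm = 0.002903 m. Contact area A = π·d²/4 = π·(0.002903 m)²/4 = 6.619e-06 m².
Convert: Depth limit h_lim = 0.1503 mm = 1.503e-04 m.
In SI base units: W = 194.5 N, H = 3.310e+09 Pa, K = 9.731e-04.
Volume at the limit: V_lim = h_lim·A = 1.503e-04 · 6.619e-06 = 9.948e-10 m³.
So the life L = V_lim·H/(K·W) = 9.948e-10 · 3.310e+09 / (9.731e-04 · 194.5) = 17.40 m.

value=17.40 m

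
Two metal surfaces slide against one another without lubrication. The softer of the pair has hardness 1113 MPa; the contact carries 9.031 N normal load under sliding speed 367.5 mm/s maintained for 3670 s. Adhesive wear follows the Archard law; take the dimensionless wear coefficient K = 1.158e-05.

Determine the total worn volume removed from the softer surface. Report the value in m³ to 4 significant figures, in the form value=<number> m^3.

The intermediates are shown rounded — all arithmetic holds exact precision, and one last rounding: 4 significant figures.
Convert: Sliding speed v = 367.5 mm/s = 0.3675 m/s. Distance covered L = v·t = 0.3675 m/s × 3670 s = 1349 m.
Convert: Hardness H = 1113 MPa = 1.113e+09 Pa.
As SI base values: W = 9.031 N, H = 1.113e+09 Pa, K = 1.158e-05.
Volume removed: V = K·W·L/H = 1.158e-05 · 9.031 · 1349 / 1.113e+09 = 1.267e-10 m³.

value=1.267e-10 m^3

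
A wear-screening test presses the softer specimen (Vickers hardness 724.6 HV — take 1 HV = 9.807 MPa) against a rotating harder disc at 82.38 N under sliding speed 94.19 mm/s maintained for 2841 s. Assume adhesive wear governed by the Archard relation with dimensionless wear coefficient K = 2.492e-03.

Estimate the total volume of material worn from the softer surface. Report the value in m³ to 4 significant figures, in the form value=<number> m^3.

The computation holds full float precision; intermediate values are displayed rounded — rounded just once: 4 significant digits.
Sliding speed v = 94.19 mm/s = 0.09419 m/s. Sliding distance L = v·t = 0.09419 m/s × 2841 s = 267.6 m.
Hardness H = 724.6 HV × 9.807 MPa/HV = 7106 MPa = 7.106e+09 Pa.
Expressed in SI base units: W = 82.38 N, H = 7.106e+09 Pa, K = 2.492e-03.
The Archard volume V = K·W·L/H = 2.492e-03 · 82.38 · 267.6 / 7.106e+09 = 7.731e-09 m³.

value=7.731e-09 m^3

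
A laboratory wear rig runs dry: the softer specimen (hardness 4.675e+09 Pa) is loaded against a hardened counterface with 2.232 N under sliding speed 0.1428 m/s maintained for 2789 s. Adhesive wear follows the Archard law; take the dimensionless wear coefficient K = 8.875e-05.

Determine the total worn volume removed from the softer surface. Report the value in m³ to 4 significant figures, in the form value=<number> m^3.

value=1.688e-11 m^3

The computation runs at full float precision, and displayed values are rounded; one final rounding: 4 significant digits.
Convert: Path length L = v·t = 0.1428 m/s × 2789 s = 398.3 m.
As SI base values: W = 2.232 N, H = 4.675e+09 Pa, K = 8.875e-05.
Archard relation: V = K·W·L/H = 8.875e-05 · 2.232 · 398.3 / 4.675e+09 = 1.688e-11 m³.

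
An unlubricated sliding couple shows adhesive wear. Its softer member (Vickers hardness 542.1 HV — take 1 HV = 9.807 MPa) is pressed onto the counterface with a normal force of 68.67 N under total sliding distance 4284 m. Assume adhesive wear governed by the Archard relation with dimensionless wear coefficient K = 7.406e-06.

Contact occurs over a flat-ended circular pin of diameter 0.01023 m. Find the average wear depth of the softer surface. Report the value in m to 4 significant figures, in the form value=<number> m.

value=4.986e-06 m

Intermediate values appear rounded. The computation holds full float precision, and a lone final rounding to four significant figures.
Convert: Hardness H = 542.1 HV × 9.807 MPa/HV = 5316 MPa = 5.316e+09 Pa.
Convert: Contact area A = π·d²/4 = π·(0.01023 m)²/4 = 8.219e-05 m².
Collected in SI base units: W = 68.67 N, H = 5.316e+09 Pa, K = 7.406e-06.
Archard relation: V = K·W·L/H = 7.406e-06 · 68.67 · 4284 / 5.316e+09 = 4.098e-10 m³.
Mean depth h = V/A = 4.098e-10 / 8.219e-05 = 4.986e-06 m.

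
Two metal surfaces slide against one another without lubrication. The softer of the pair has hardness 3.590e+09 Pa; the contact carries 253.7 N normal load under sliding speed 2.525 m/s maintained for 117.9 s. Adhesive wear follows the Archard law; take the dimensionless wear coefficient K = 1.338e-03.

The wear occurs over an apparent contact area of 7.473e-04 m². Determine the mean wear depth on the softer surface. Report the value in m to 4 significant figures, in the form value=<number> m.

value=3.767e-05 m

The algebra carries full float precision; intermediates are displayed rounded; one last rounding to 4 significant digits.
Convert: Distance covered L = v·t = 2.525 m/s × 117.9 s = 297.7 m.
Restated in SI base units: W = 253.7 N, H = 3.590e+09 Pa, K = 1.338e-03.
Volume removed: V = K·W·L/H = 1.338e-03 · 253.7 · 297.7 / 3.590e+09 = 2.815e-08 m³.
Mean wear depth h = V/A = 2.815e-08 / 7.473e-04 = 3.767e-05 m.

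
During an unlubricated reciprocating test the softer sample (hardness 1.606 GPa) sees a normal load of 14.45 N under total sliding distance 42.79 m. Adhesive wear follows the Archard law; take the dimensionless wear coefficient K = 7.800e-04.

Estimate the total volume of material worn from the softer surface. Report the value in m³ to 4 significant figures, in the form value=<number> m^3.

value=3.003e-10 m^3

Intermediates are shown rounded. All working math holds full float precision — rounded just once: 4 significant digits.
Hardness H = 1.606 GPa = 1.606e+09 Pa.
SI base units throughout: W = 14.45 N, H = 1.606e+09 Pa, K = 7.800e-04.
Volume removed: V = K·W·L/H = 7.800e-04 · 14.45 · 42.79 / 1.606e+09 = 3.003e-10 m³.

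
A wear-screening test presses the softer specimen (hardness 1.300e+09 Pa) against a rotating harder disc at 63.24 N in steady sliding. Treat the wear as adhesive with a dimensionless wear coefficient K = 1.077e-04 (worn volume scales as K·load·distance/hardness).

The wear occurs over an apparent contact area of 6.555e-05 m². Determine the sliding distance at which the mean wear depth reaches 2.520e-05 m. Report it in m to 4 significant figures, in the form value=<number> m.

value=315.3 m

Intermediates are shown rounded, and all arithmetic carries full float precision. Rounded just once to four significant figures.
As SI base values: W = 63.24 N, H = 1.300e+09 Pa, K = 1.077e-04.
Wearable volume V_lim = h_lim·A = 2.520e-05 · 6.555e-05 = 1.652e-09 m³.
So the life L = V_lim·H/(K·W) = 1.652e-09 · 1.300e+09 / (1.077e-04 · 63.24) = 315.3 m.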